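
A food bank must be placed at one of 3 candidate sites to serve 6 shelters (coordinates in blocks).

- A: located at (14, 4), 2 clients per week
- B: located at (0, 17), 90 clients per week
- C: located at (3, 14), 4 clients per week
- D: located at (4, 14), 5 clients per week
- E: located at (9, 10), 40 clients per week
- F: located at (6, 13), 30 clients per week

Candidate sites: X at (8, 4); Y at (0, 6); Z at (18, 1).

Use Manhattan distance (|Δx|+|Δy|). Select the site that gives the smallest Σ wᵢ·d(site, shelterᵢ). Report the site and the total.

Total weighted distance at each candidate:
  X (8, 4): total = 2642
  Y (0, 6): total = 2036
  Z (18, 1): total = 4761
Minimum is at Y with total 2036 blocks.

Y, total 2036 blocks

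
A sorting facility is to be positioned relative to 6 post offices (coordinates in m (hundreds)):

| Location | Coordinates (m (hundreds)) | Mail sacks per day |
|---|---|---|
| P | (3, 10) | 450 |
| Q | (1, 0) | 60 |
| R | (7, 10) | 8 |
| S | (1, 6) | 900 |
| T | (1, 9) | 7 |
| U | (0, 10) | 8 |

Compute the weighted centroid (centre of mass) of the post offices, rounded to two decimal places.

(1.66, 7.06)

The minimiser of Σwᵢ‖p−pᵢ‖² is the weighted centroid p* = (Σwᵢpᵢ)/(Σwᵢ).
Σwᵢ = 1433.
Σwᵢxᵢ = 450·3 + 60·1 + 8·7 + 900·1 + 7·1 + 8·0 = 2373.
Σwᵢyᵢ = 450·10 + 60·0 + 8·10 + 900·6 + 7·9 + 8·10 = 10123.
x* = 2373/1433 = 1.66, y* = 10123/1433 = 7.06.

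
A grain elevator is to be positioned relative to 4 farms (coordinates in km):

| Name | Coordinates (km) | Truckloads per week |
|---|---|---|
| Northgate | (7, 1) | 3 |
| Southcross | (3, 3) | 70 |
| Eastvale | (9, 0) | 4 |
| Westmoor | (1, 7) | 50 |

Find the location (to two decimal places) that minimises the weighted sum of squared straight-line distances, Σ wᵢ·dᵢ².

(2.50, 4.43)

The minimiser of Σwᵢ‖p−pᵢ‖² is the weighted centroid p* = (Σwᵢpᵢ)/(Σwᵢ).
Σwᵢ = 127.
Σwᵢxᵢ = 3·7 + 70·3 + 4·9 + 50·1 = 317.
Σwᵢyᵢ = 3·1 + 70·3 + 4·0 + 50·7 = 563.
x* = 317/127 = 2.50, y* = 563/127 = 4.43.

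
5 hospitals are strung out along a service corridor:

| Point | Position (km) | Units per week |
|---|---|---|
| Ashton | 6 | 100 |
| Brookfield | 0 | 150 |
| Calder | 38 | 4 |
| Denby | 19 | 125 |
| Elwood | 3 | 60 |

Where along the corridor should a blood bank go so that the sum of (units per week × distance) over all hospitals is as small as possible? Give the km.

For a sum of weighted absolute distances on a line, the optimum is the weighted median (not the mean). Total weight W = 439; half-weight = 219.5.
Sort by position and accumulate weight:
  km 0 (Brookfield, w=150) → cum 150
  km 3 (Elwood, w=60) → cum 210
  km 6 (Ashton, w=100) → cum 310  ≥ 219.5 → median here
  km 19 (Denby, w=125) → cum 435
  km 38 (Calder, w=4) → cum 439
Optimal location: km 6.

x = 6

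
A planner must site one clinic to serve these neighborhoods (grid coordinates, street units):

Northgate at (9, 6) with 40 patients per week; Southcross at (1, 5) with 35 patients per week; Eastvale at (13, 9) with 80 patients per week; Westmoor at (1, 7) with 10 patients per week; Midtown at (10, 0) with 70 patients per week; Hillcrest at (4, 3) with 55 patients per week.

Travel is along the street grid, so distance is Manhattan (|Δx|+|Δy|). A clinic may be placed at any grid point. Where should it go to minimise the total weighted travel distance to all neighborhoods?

Manhattan distance separates: Σwᵢ(|x−xᵢ|+|y−yᵢ|) = Σwᵢ|x−xᵢ| + Σwᵢ|y−yᵢ|, so x and y are optimised independently as 1-D weighted medians.
Total weight W = 290; half = 145.
x-coordinate, sorted with cumulative weight:
  x=1 (Southcross, w=35) cum 35
  x=1 (Westmoor, w=10) cum 45
  x=4 (Hillcrest, w=55) cum 100
  x=9 (Northgate, w=40) cum 140
  x=10 (Midtown, w=70) cum 210  ← median
  x=13 (Eastvale, w=80) cum 290
⇒ x* = 10
y-coordinate, sorted with cumulative weight:
  y=0 (Midtown, w=70) cum 70
  y=3 (Hillcrest, w=55) cum 125
  y=5 (Southcross, w=35) cum 160  ← median
  y=6 (Northgate, w=40) cum 200
  y=7 (Westmoor, w=10) cum 210
  y=9 (Eastvale, w=80) cum 290
⇒ y* = 5

(10, 5)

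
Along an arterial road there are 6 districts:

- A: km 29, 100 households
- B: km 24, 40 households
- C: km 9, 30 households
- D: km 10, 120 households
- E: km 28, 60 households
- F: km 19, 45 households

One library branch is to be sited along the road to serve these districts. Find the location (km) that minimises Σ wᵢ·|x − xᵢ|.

For a sum of weighted absolute distances on a line, the optimum is the weighted median (not the mean). Total weight W = 395; half-weight = 197.5.
Sort by position and accumulate weight:
  km 9 (C, w=30) → cum 30
  km 10 (D, w=120) → cum 150
  km 19 (F, w=45) → cum 195
  km 24 (B, w=40) → cum 235  ≥ 197.5 → median here
  km 28 (E, w=60) → cum 295
  km 29 (A, w=100) → cum 395
Optimal location: km 24.

x = 24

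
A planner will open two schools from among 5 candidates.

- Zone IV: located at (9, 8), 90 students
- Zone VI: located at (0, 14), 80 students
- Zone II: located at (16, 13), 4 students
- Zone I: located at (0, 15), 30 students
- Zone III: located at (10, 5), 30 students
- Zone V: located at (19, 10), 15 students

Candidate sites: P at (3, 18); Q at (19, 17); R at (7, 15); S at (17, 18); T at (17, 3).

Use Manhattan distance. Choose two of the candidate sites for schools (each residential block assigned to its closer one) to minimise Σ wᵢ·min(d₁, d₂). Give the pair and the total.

{R, T}, total 2109

Evaluate every pair (each demand assigned to the nearer of the two):
  {R, T}: total = 2109
  {Q, R}: total = 2183
  {R, S}: total = 2224
  {P, R}: total = 2239
  {P, T}: total = 2359
  {P, Q}: total = 2913
  {P, S}: total = 2954
  {S, T}: total = 3879
  {Q, T}: total = 3963
  {Q, S}: total = 4629
Best pair: {R, T} with total 2109.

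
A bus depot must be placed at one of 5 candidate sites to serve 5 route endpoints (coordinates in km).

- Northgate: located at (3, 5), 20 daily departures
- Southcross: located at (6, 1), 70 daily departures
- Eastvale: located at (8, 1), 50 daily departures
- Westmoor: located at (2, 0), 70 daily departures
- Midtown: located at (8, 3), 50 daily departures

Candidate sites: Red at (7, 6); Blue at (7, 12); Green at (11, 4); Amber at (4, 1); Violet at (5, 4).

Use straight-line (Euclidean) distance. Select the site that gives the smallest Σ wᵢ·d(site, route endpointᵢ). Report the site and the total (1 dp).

Amber, total 802.6 km

Total weighted distance at each candidate:
  Red (7, 6): total = 1399.2
  Blue (7, 12): total = 2849.5
  Green (11, 4): total = 1629.1
  Amber (4, 1): total = 802.6
  Violet (5, 4): total = 986.3
Minimum is at Amber with total 802.6 km.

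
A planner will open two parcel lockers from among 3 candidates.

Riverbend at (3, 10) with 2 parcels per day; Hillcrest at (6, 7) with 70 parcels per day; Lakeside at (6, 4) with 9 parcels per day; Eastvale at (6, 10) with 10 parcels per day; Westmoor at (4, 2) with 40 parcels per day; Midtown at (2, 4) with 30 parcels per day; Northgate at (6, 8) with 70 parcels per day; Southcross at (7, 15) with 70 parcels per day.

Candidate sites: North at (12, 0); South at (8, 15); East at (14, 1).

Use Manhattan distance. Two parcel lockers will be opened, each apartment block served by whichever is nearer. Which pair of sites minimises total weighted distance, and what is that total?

{North, South}, total 2400

Evaluate every pair (each demand assigned to the nearer of the two):
  {North, South}: total = 2400
  {South, East}: total = 2479
  {North, East}: total = 4398
Best pair: {North, South} with total 2400.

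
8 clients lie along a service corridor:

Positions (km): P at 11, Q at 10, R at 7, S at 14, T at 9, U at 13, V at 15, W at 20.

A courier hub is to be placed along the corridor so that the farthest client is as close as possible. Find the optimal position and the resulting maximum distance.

The 1-center on a line is the midpoint of the two extreme points: leftmost at 7, rightmost at 20.
Optimal location = (7 + 20)/2 = 13.5; maximum distance = (20 − 7)/2 = 6.5.

location 13.5, max distance 6.5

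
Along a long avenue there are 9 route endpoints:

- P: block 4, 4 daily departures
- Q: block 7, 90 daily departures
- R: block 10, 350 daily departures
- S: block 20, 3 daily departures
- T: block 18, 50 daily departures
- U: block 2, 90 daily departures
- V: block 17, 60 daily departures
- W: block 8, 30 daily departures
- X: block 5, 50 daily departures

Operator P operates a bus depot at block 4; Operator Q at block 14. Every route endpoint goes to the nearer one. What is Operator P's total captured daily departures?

264

The indifferent point is the midpoint (4+14)/2 = 9; route endpoints left of it (closer to Operator P at 4) go to Operator P, those right go to Operator Q.
  U at 2 (w=90) → Operator P
  P at 4 (w=4) → Operator P
  X at 5 (w=50) → Operator P
  Q at 7 (w=90) → Operator P
  W at 8 (w=30) → Operator P
  R at 10 (w=350) → Operator Q
  V at 17 (w=60) → Operator Q
  T at 18 (w=50) → Operator Q
  S at 20 (w=3) → Operator Q
Operator P captures 264; Operator Q captures 463.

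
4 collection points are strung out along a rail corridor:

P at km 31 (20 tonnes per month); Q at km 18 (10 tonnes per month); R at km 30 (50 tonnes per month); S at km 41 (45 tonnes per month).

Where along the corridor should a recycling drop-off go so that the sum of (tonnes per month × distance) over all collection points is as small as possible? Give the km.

x = 31

For a sum of weighted absolute distances on a line, the optimum is the weighted median (not the mean). Total weight W = 125; half-weight = 62.5.
Sort by position and accumulate weight:
  km 18 (Q, w=10) → cum 10
  km 30 (R, w=50) → cum 60
  km 31 (P, w=20) → cum 80  ≥ 62.5 → median here
  km 41 (S, w=45) → cum 125
Optimal location: km 31.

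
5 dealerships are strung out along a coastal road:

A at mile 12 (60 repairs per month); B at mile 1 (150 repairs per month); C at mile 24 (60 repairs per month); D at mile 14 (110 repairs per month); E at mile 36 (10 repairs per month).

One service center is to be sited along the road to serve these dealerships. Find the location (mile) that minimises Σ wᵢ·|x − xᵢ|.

For a sum of weighted absolute distances on a line, the optimum is the weighted median (not the mean). Total weight W = 390; half-weight = 195.
Sort by position and accumulate weight:
  mile 1 (B, w=150) → cum 150
  mile 12 (A, w=60) → cum 210  ≥ 195 → median here
  mile 14 (D, w=110) → cum 320
  mile 24 (C, w=60) → cum 380
  mile 36 (E, w=10) → cum 390
Optimal location: mile 12.

x = 12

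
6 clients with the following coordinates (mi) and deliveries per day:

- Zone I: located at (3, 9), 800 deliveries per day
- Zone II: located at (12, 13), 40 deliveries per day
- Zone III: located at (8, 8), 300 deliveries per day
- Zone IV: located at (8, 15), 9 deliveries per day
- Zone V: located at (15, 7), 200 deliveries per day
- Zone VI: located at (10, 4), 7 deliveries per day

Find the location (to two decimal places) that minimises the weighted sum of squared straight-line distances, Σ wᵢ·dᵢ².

The minimiser of Σwᵢ‖p−pᵢ‖² is the weighted centroid p* = (Σwᵢpᵢ)/(Σwᵢ).
Σwᵢ = 1356.
Σwᵢxᵢ = 800·3 + 40·12 + 300·8 + 9·8 + 200·15 + 7·10 = 8422.
Σwᵢyᵢ = 800·9 + 40·13 + 300·8 + 9·15 + 200·7 + 7·4 = 11683.
x* = 8422/1356 = 6.21, y* = 11683/1356 = 8.62.

(6.21, 8.62)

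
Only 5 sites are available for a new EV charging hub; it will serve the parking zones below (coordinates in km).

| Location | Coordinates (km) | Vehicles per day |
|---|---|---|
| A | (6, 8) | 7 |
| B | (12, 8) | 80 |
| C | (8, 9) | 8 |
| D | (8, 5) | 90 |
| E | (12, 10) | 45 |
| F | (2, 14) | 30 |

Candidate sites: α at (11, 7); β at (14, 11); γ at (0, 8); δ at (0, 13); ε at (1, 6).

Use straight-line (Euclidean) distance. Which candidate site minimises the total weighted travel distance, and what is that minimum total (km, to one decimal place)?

α, total 986.5 km

Total weighted distance at each candidate:
  α (11, 7): total = 986.5
  β (14, 11): total = 1634.2
  γ (0, 8): total = 2572.6
  δ (0, 13): total = 2808.2
  ε (1, 6): total = 2398.0
Minimum is at α with total 986.5 km.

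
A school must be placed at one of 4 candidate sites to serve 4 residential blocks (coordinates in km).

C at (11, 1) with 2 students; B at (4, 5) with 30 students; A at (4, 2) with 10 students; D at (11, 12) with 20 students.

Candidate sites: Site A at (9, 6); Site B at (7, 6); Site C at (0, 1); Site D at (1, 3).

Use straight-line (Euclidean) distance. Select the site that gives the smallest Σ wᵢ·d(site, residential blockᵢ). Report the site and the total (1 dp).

Site B, total 301.9 km

Total weighted distance at each candidate:
  Site A (9, 6): total = 354.3
  Site B (7, 6): total = 301.9
  Site C (0, 1): total = 544.1
  Site D (1, 3): total = 429.3
Minimum is at Site B with total 301.9 km.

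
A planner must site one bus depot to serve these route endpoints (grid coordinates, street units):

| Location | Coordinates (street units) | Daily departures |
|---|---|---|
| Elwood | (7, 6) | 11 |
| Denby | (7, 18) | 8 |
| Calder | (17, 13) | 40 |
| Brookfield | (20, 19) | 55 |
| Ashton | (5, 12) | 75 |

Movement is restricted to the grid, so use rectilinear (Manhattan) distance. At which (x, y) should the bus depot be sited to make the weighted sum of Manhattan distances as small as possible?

(17, 13)

Manhattan distance separates: Σwᵢ(|x−xᵢ|+|y−yᵢ|) = Σwᵢ|x−xᵢ| + Σwᵢ|y−yᵢ|, so x and y are optimised independently as 1-D weighted medians.
Total weight W = 189; half = 94.5.
x-coordinate, sorted with cumulative weight:
  x=5 (Ashton, w=75) cum 75
  x=7 (Elwood, w=11) cum 86
  x=7 (Denby, w=8) cum 94
  x=17 (Calder, w=40) cum 134  ← median
  x=20 (Brookfield, w=55) cum 189
⇒ x* = 17
y-coordinate, sorted with cumulative weight:
  y=6 (Elwood, w=11) cum 11
  y=12 (Ashton, w=75) cum 86
  y=13 (Calder, w=40) cum 126  ← median
  y=18 (Denby, w=8) cum 134
  y=19 (Brookfield, w=55) cum 189
⇒ y* = 13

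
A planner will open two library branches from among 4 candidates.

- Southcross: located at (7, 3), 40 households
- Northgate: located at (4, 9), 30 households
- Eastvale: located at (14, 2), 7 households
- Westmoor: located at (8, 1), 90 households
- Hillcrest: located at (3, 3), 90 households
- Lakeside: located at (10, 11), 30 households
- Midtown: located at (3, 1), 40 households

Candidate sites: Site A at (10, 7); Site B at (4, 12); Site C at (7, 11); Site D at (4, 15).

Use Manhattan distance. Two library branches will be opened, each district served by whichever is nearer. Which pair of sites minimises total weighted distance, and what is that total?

{Site A, Site B}, total 2653

Evaluate every pair (each demand assigned to the nearer of the two):
  {Site A, Site B}: total = 2653
  {Site A, Site C}: total = 2813
  {Site A, Site D}: total = 2873
  {Site B, Site C}: total = 2982
  {Site C, Site D}: total = 3302
  {Site B, Site D}: total = 3650
Best pair: {Site A, Site B} with total 2653.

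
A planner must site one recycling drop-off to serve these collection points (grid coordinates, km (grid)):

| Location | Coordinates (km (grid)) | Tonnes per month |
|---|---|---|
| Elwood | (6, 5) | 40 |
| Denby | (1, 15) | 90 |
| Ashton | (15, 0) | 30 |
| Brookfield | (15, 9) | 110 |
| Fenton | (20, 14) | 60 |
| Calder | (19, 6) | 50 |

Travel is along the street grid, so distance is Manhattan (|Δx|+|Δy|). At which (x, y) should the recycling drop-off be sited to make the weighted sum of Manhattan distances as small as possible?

Manhattan distance separates: Σwᵢ(|x−xᵢ|+|y−yᵢ|) = Σwᵢ|x−xᵢ| + Σwᵢ|y−yᵢ|, so x and y are optimised independently as 1-D weighted medians.
Total weight W = 380; half = 190.
x-coordinate, sorted with cumulative weight:
  x=1 (Denby, w=90) cum 90
  x=6 (Elwood, w=40) cum 130
  x=15 (Ashton, w=30) cum 160
  x=15 (Brookfield, w=110) cum 270  ← median
  x=19 (Calder, w=50) cum 320
  x=20 (Fenton, w=60) cum 380
⇒ x* = 15
y-coordinate, sorted with cumulative weight:
  y=0 (Ashton, w=30) cum 30
  y=5 (Elwood, w=40) cum 70
  y=6 (Calder, w=50) cum 120
  y=9 (Brookfield, w=110) cum 230  ← median
  y=14 (Fenton, w=60) cum 290
  y=15 (Denby, w=90) cum 380
⇒ y* = 9

(15, 9)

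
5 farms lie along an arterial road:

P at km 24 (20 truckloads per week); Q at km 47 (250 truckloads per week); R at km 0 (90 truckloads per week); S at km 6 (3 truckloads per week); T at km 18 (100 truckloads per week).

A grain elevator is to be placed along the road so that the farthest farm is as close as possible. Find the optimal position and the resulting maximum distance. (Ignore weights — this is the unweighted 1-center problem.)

location 23.5, max distance 23.5

The 1-center on a line is the midpoint of the two extreme points: leftmost at 0, rightmost at 47.
Optimal location = (0 + 47)/2 = 23.5; maximum distance = (47 − 0)/2 = 23.5.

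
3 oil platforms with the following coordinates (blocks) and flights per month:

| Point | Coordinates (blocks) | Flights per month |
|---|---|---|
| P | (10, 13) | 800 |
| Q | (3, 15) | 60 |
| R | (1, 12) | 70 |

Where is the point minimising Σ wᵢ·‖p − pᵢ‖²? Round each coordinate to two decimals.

The minimiser of Σwᵢ‖p−pᵢ‖² is the weighted centroid p* = (Σwᵢpᵢ)/(Σwᵢ).
Σwᵢ = 930.
Σwᵢxᵢ = 800·10 + 60·3 + 70·1 = 8250.
Σwᵢyᵢ = 800·13 + 60·15 + 70·12 = 12140.
x* = 8250/930 = 8.87, y* = 12140/930 = 13.05.

(8.87, 13.05)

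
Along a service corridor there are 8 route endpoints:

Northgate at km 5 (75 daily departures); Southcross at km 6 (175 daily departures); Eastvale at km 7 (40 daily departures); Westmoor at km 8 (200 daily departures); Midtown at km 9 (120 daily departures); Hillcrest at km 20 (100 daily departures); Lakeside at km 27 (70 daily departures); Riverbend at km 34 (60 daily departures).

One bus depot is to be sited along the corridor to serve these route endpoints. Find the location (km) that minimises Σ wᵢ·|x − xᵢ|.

For a sum of weighted absolute distances on a line, the optimum is the weighted median (not the mean). Total weight W = 840; half-weight = 420.
Sort by position and accumulate weight:
  km 5 (Northgate, w=75) → cum 75
  km 6 (Southcross, w=175) → cum 250
  km 7 (Eastvale, w=40) → cum 290
  km 8 (Westmoor, w=200) → cum 490  ≥ 420 → median here
  km 9 (Midtown, w=120) → cum 610
  km 20 (Hillcrest, w=100) → cum 710
  km 27 (Lakeside, w=70) → cum 780
  km 34 (Riverbend, w=60) → cum 840
Optimal location: km 8.

x = 8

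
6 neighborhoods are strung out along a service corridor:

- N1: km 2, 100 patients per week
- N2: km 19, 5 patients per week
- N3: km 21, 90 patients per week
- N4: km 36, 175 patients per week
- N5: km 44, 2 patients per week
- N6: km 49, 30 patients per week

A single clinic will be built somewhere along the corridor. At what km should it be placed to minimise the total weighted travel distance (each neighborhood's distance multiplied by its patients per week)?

x = 36

For a sum of weighted absolute distances on a line, the optimum is the weighted median (not the mean). Total weight W = 402; half-weight = 201.
Sort by position and accumulate weight:
  km 2 (N1, w=100) → cum 100
  km 19 (N2, w=5) → cum 105
  km 21 (N3, w=90) → cum 195
  km 36 (N4, w=175) → cum 370  ≥ 201 → median here
  km 44 (N5, w=2) → cum 372
  km 49 (N6, w=30) → cum 402
Optimal location: km 36.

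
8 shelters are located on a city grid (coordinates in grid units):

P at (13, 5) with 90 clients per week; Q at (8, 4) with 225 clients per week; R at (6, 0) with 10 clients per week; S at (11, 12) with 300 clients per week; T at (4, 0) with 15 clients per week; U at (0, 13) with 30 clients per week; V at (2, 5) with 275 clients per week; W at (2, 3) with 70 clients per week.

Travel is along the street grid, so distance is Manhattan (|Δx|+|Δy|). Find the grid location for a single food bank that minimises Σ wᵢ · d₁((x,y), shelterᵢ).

(8, 5)

Manhattan distance separates: Σwᵢ(|x−xᵢ|+|y−yᵢ|) = Σwᵢ|x−xᵢ| + Σwᵢ|y−yᵢ|, so x and y are optimised independently as 1-D weighted medians.
Total weight W = 1015; half = 507.5.
x-coordinate, sorted with cumulative weight:
  x=0 (U, w=30) cum 30
  x=2 (V, w=275) cum 305
  x=2 (W, w=70) cum 375
  x=4 (T, w=15) cum 390
  x=6 (R, w=10) cum 400
  x=8 (Q, w=225) cum 625  ← median
  x=11 (S, w=300) cum 925
  x=13 (P, w=90) cum 1015
⇒ x* = 8
y-coordinate, sorted with cumulative weight:
  y=0 (R, w=10) cum 10
  y=0 (T, w=15) cum 25
  y=3 (W, w=70) cum 95
  y=4 (Q, w=225) cum 320
  y=5 (P, w=90) cum 410
  y=5 (V, w=275) cum 685  ← median
  y=12 (S, w=300) cum 985
  y=13 (U, w=30) cum 1015
⇒ y* = 5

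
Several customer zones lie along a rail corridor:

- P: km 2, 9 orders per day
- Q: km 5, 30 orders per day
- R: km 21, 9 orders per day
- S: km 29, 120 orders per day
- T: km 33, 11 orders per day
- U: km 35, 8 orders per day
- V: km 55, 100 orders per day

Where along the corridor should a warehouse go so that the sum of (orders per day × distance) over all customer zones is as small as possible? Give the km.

x = 29

For a sum of weighted absolute distances on a line, the optimum is the weighted median (not the mean). Total weight W = 287; half-weight = 143.5.
Sort by position and accumulate weight:
  km 2 (P, w=9) → cum 9
  km 5 (Q, w=30) → cum 39
  km 21 (R, w=9) → cum 48
  km 29 (S, w=120) → cum 168  ≥ 143.5 → median here
  km 33 (T, w=11) → cum 179
  km 35 (U, w=8) → cum 187
  km 55 (V, w=100) → cum 287
Optimal location: km 29.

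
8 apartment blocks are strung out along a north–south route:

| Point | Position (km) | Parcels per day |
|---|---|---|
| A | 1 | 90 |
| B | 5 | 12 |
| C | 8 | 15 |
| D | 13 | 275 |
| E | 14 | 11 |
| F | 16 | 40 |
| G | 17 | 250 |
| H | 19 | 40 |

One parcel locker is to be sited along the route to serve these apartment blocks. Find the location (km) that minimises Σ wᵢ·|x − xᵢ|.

x = 13

For a sum of weighted absolute distances on a line, the optimum is the weighted median (not the mean). Total weight W = 733; half-weight = 366.5.
Sort by position and accumulate weight:
  km 1 (A, w=90) → cum 90
  km 5 (B, w=12) → cum 102
  km 8 (C, w=15) → cum 117
  km 13 (D, w=275) → cum 392  ≥ 366.5 → median here
  km 14 (E, w=11) → cum 403
  km 16 (F, w=40) → cum 443
  km 17 (G, w=250) → cum 693
  km 19 (H, w=40) → cum 733
Optimal location: km 13.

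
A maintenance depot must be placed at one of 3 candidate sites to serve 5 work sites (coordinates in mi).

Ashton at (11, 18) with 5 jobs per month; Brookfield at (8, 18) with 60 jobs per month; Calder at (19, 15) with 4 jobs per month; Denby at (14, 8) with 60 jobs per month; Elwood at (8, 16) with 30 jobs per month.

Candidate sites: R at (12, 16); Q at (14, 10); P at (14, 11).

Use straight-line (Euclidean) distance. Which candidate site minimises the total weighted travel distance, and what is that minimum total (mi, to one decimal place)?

Total weighted distance at each candidate:
  R (12, 16): total = 922.6
  Q (14, 10): total = 1045.6
  P (14, 11): total = 1031.2
Minimum is at R with total 922.6 mi.

R, total 922.6 mi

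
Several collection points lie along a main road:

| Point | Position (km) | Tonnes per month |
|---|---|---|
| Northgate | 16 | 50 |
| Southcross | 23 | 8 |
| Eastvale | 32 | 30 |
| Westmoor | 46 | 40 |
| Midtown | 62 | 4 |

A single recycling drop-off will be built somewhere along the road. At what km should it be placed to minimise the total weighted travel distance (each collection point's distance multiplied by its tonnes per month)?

For a sum of weighted absolute distances on a line, the optimum is the weighted median (not the mean). Total weight W = 132; half-weight = 66.
Sort by position and accumulate weight:
  km 16 (Northgate, w=50) → cum 50
  km 23 (Southcross, w=8) → cum 58
  km 32 (Eastvale, w=30) → cum 88  ≥ 66 → median here
  km 46 (Westmoor, w=40) → cum 128
  km 62 (Midtown, w=4) → cum 132
Optimal location: km 32.

x = 32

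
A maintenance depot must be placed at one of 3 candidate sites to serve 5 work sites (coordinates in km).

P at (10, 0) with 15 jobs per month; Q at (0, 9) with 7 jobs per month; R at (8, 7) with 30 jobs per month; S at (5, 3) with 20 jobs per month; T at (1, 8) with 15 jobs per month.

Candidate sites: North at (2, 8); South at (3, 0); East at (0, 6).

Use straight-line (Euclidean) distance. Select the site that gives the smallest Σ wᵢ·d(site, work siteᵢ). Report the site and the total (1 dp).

North, total 499.5 km

Total weighted distance at each candidate:
  North (2, 8): total = 499.5
  South (3, 0): total = 625.3
  East (0, 6): total = 588.0
Minimum is at North with total 499.5 km.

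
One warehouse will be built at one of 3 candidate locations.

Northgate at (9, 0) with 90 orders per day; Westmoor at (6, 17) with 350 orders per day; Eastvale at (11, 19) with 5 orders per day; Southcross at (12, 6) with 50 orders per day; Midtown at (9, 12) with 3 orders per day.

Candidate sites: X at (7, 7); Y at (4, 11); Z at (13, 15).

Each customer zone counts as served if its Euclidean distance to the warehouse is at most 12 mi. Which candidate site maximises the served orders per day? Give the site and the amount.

X, covering 493

Coverage radius r = 12 mi; a point is covered iff (Δx)²+(Δy)² ≤ 12² = 144.
  X (7, 7): covers {Northgate, Westmoor, Southcross, Midtown} → 493
  Y (4, 11): covers {Westmoor, Eastvale, Southcross, Midtown} → 408
  Z (13, 15): covers {Westmoor, Eastvale, Southcross, Midtown} → 408
Maximum coverage at X: 493 orders per day.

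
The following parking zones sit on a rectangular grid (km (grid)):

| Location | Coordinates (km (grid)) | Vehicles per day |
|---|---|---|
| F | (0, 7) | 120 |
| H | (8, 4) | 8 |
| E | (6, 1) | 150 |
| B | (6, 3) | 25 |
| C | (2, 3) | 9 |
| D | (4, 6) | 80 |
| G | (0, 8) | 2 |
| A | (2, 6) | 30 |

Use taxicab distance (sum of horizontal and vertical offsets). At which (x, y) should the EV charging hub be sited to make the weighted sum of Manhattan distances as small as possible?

Manhattan distance separates: Σwᵢ(|x−xᵢ|+|y−yᵢ|) = Σwᵢ|x−xᵢ| + Σwᵢ|y−yᵢ|, so x and y are optimised independently as 1-D weighted medians.
Total weight W = 424; half = 212.
x-coordinate, sorted with cumulative weight:
  x=0 (F, w=120) cum 120
  x=0 (G, w=2) cum 122
  x=2 (C, w=9) cum 131
  x=2 (A, w=30) cum 161
  x=4 (D, w=80) cum 241  ← median
  x=6 (E, w=150) cum 391
  x=6 (B, w=25) cum 416
  x=8 (H, w=8) cum 424
⇒ x* = 4
y-coordinate, sorted with cumulative weight:
  y=1 (E, w=150) cum 150
  y=3 (B, w=25) cum 175
  y=3 (C, w=9) cum 184
  y=4 (H, w=8) cum 192
  y=6 (D, w=80) cum 272  ← median
  y=6 (A, w=30) cum 302
  y=7 (F, w=120) cum 422
  y=8 (G, w=2) cum 424
⇒ y* = 6

(4, 6)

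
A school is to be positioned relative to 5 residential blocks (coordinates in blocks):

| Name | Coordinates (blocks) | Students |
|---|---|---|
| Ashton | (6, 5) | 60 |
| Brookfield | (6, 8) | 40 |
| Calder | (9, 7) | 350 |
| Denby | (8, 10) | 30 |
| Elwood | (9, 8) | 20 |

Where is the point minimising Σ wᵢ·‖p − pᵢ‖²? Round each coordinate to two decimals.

The minimiser of Σwᵢ‖p−pᵢ‖² is the weighted centroid p* = (Σwᵢpᵢ)/(Σwᵢ).
Σwᵢ = 500.
Σwᵢxᵢ = 60·6 + 40·6 + 350·9 + 30·8 + 20·9 = 4170.
Σwᵢyᵢ = 60·5 + 40·8 + 350·7 + 30·10 + 20·8 = 3530.
x* = 4170/500 = 8.34, y* = 3530/500 = 7.06.

(8.34, 7.06)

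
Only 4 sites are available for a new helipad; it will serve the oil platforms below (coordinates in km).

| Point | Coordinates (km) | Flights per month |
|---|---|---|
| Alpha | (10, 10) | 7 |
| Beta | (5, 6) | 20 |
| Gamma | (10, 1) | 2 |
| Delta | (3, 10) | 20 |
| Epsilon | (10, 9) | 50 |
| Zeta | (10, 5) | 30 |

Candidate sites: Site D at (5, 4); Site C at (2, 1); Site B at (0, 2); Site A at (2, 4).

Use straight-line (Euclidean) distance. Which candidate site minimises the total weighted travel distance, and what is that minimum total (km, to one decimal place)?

Site D, total 739.3 km

Total weighted distance at each candidate:
  Site D (5, 4): total = 739.3
  Site C (2, 1): total = 1232.0
  Site B (0, 2): total = 1332.2
  Site A (2, 4): total = 994.4
Minimum is at Site D with total 739.3 km.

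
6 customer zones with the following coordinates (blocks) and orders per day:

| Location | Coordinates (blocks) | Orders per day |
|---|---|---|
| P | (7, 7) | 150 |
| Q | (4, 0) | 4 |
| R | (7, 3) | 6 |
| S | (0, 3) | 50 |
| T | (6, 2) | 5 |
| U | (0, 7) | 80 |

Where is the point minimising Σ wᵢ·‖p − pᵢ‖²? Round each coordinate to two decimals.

(3.86, 6.06)

The minimiser of Σwᵢ‖p−pᵢ‖² is the weighted centroid p* = (Σwᵢpᵢ)/(Σwᵢ).
Σwᵢ = 295.
Σwᵢxᵢ = 150·7 + 4·4 + 6·7 + 50·0 + 5·6 + 80·0 = 1138.
Σwᵢyᵢ = 150·7 + 4·0 + 6·3 + 50·3 + 5·2 + 80·7 = 1788.
x* = 1138/295 = 3.86, y* = 1788/295 = 6.06.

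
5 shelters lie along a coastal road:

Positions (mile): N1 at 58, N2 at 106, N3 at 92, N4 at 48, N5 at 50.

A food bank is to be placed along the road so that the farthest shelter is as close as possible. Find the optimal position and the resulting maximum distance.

location 77, max distance 29

The 1-center on a line is the midpoint of the two extreme points: leftmost at 48, rightmost at 106.
Optimal location = (48 + 106)/2 = 77; maximum distance = (106 − 48)/2 = 29.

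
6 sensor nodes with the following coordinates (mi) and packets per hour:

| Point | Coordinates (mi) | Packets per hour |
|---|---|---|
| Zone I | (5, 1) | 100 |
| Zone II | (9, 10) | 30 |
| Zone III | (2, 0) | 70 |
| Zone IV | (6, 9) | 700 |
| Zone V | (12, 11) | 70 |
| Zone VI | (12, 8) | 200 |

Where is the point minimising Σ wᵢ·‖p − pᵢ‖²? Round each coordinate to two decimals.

(7.14, 7.75)

The minimiser of Σwᵢ‖p−pᵢ‖² is the weighted centroid p* = (Σwᵢpᵢ)/(Σwᵢ).
Σwᵢ = 1170.
Σwᵢxᵢ = 100·5 + 30·9 + 70·2 + 700·6 + 70·12 + 200·12 = 8350.
Σwᵢyᵢ = 100·1 + 30·10 + 70·0 + 700·9 + 70·11 + 200·8 = 9070.
x* = 8350/1170 = 7.14, y* = 9070/1170 = 7.75.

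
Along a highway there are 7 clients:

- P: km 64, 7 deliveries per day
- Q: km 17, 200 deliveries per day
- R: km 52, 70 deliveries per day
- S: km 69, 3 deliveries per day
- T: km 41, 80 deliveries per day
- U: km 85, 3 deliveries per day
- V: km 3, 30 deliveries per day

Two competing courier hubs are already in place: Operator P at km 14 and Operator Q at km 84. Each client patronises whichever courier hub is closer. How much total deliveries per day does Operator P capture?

The indifferent point is the midpoint (14+84)/2 = 49; clients left of it (closer to Operator P at 14) go to Operator P, those right go to Operator Q.
  V at 3 (w=30) → Operator P
  Q at 17 (w=200) → Operator P
  T at 41 (w=80) → Operator P
  R at 52 (w=70) → Operator Q
  P at 64 (w=7) → Operator Q
  S at 69 (w=3) → Operator Q
  U at 85 (w=3) → Operator Q
Operator P captures 310; Operator Q captures 83.

310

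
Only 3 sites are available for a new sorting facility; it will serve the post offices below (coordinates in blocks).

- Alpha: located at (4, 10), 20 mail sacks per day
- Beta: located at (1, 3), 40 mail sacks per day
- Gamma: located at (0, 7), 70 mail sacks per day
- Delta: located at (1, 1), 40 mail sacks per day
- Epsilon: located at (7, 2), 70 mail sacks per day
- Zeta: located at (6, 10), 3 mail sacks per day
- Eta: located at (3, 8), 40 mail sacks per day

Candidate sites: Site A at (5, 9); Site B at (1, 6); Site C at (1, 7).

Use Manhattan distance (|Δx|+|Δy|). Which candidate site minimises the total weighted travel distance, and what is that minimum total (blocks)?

Total weighted distance at each candidate:
  Site A (5, 9): total = 2166
  Site B (1, 6): total = 1487
  Site C (1, 7): total = 1504
Minimum is at Site B with total 1487 blocks.

Site B, total 1487 blocks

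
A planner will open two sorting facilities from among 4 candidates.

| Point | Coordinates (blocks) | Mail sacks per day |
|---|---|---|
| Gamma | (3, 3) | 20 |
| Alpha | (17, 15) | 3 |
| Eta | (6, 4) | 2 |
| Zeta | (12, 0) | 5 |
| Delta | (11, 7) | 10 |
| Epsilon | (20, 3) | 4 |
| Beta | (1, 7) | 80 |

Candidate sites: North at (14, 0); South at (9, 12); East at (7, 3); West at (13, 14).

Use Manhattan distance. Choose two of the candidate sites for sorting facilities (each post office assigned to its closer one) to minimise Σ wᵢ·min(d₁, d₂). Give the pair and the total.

{North, East}, total 1064

Evaluate every pair (each demand assigned to the nearer of the two):
  {North, East}: total = 1064
  {East, West}: total = 1071
  {South, East}: total = 1079
  {North, South}: total = 1491
  {South, West}: total = 1594
  {North, West}: total = 1975
Best pair: {North, East} with total 1064.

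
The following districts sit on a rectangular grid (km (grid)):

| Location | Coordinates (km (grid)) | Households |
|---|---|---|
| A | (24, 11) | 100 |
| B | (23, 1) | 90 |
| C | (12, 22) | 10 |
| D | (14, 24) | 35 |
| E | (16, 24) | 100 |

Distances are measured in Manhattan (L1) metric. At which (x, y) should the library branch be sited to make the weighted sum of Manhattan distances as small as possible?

Manhattan distance separates: Σwᵢ(|x−xᵢ|+|y−yᵢ|) = Σwᵢ|x−xᵢ| + Σwᵢ|y−yᵢ|, so x and y are optimised independently as 1-D weighted medians.
Total weight W = 335; half = 167.5.
x-coordinate, sorted with cumulative weight:
  x=12 (C, w=10) cum 10
  x=14 (D, w=35) cum 45
  x=16 (E, w=100) cum 145
  x=23 (B, w=90) cum 235  ← median
  x=24 (A, w=100) cum 335
⇒ x* = 23
y-coordinate, sorted with cumulative weight:
  y=1 (B, w=90) cum 90
  y=11 (A, w=100) cum 190  ← median
  y=22 (C, w=10) cum 200
  y=24 (D, w=35) cum 235
  y=24 (E, w=100) cum 335
⇒ y* = 11

(23, 11)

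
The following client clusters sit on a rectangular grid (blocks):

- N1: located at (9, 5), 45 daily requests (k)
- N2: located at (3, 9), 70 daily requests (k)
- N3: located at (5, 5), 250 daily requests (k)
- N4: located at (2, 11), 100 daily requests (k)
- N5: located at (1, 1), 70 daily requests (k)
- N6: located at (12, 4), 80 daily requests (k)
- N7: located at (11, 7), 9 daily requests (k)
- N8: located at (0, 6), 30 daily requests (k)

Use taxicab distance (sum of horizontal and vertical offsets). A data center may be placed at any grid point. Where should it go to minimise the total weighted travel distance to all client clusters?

Manhattan distance separates: Σwᵢ(|x−xᵢ|+|y−yᵢ|) = Σwᵢ|x−xᵢ| + Σwᵢ|y−yᵢ|, so x and y are optimised independently as 1-D weighted medians.
Total weight W = 654; half = 327.
x-coordinate, sorted with cumulative weight:
  x=0 (N8, w=30) cum 30
  x=1 (N5, w=70) cum 100
  x=2 (N4, w=100) cum 200
  x=3 (N2, w=70) cum 270
  x=5 (N3, w=250) cum 520  ← median
  x=9 (N1, w=45) cum 565
  x=11 (N7, w=9) cum 574
  x=12 (N6, w=80) cum 654
⇒ x* = 5
y-coordinate, sorted with cumulative weight:
  y=1 (N5, w=70) cum 70
  y=4 (N6, w=80) cum 150
  y=5 (N1, w=45) cum 195
  y=5 (N3, w=250) cum 445  ← median
  y=6 (N8, w=30) cum 475
  y=7 (N7, w=9) cum 484
  y=9 (N2, w=70) cum 554
  y=11 (N4, w=100) cum 654
⇒ y* = 5

(5, 5)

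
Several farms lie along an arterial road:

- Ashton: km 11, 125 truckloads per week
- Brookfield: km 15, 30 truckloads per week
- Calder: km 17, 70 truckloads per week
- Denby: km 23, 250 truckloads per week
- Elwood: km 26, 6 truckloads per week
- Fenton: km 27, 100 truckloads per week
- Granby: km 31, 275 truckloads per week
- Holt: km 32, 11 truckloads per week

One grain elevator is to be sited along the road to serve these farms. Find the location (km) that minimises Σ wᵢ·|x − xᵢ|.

For a sum of weighted absolute distances on a line, the optimum is the weighted median (not the mean). Total weight W = 867; half-weight = 433.5.
Sort by position and accumulate weight:
  km 11 (Ashton, w=125) → cum 125
  km 15 (Brookfield, w=30) → cum 155
  km 17 (Calder, w=70) → cum 225
  km 23 (Denby, w=250) → cum 475  ≥ 433.5 → median here
  km 26 (Elwood, w=6) → cum 481
  km 27 (Fenton, w=100) → cum 581
  km 31 (Granby, w=275) → cum 856
  km 32 (Holt, w=11) → cum 867
Optimal location: km 23.

x = 23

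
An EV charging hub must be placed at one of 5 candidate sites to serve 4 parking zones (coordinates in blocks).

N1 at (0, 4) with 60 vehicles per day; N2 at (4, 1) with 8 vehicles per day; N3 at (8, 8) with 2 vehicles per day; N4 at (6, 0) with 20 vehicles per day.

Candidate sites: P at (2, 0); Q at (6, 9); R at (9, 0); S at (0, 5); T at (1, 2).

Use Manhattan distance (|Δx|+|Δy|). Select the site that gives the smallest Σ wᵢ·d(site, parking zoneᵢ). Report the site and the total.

S, total 366 blocks

Total weighted distance at each candidate:
  P (2, 0): total = 492
  Q (6, 9): total = 926
  R (9, 0): total = 906
  S (0, 5): total = 366
  T (1, 2): total = 378
Minimum is at S with total 366 blocks.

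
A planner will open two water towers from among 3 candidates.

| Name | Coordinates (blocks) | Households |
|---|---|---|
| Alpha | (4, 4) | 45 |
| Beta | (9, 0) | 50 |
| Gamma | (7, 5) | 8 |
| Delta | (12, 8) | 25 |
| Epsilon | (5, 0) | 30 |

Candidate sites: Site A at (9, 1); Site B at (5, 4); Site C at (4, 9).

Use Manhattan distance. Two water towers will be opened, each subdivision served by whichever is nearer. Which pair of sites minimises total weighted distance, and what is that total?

Evaluate every pair (each demand assigned to the nearer of the two):
  {Site A, Site B}: total = 489
  {Site A, Site C}: total = 698
  {Site B, Site C}: total = 814
Best pair: {Site A, Site B} with total 489.

{Site A, Site B}, total 489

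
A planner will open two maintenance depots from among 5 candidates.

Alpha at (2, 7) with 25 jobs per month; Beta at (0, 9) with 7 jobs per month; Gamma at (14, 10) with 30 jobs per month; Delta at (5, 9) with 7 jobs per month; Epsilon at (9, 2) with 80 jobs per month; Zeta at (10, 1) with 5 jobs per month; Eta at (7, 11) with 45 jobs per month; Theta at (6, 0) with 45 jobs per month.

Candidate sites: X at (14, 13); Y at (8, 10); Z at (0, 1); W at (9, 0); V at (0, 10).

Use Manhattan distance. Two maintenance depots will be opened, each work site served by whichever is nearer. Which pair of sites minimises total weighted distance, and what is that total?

{Y, W}, total 891

Evaluate every pair (each demand assigned to the nearer of the two):
  {Y, W}: total = 891
  {W, V}: total = 1259
  {X, W}: total = 1367
  {Y, Z}: total = 1639
  {Z, W}: total = 1687
  {Y, V}: total = 1745
  {X, Y}: total = 1811
  {X, Z}: total = 2007
  {Z, V}: total = 2119
  {X, V}: total = 2704
Best pair: {Y, W} with total 891.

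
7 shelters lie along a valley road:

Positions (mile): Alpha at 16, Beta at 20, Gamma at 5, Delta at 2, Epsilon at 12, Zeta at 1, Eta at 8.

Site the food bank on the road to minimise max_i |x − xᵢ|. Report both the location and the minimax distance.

The 1-center on a line is the midpoint of the two extreme points: leftmost at 1, rightmost at 20.
Optimal location = (1 + 20)/2 = 10.5; maximum distance = (20 − 1)/2 = 9.5.

location 10.5, max distance 9.5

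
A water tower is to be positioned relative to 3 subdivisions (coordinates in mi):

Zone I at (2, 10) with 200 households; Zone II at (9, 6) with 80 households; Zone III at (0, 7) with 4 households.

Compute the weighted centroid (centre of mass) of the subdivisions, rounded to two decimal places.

The minimiser of Σwᵢ‖p−pᵢ‖² is the weighted centroid p* = (Σwᵢpᵢ)/(Σwᵢ).
Σwᵢ = 284.
Σwᵢxᵢ = 200·2 + 80·9 + 4·0 = 1120.
Σwᵢyᵢ = 200·10 + 80·6 + 4·7 = 2508.
x* = 1120/284 = 3.94, y* = 2508/284 = 8.83.

(3.94, 8.83)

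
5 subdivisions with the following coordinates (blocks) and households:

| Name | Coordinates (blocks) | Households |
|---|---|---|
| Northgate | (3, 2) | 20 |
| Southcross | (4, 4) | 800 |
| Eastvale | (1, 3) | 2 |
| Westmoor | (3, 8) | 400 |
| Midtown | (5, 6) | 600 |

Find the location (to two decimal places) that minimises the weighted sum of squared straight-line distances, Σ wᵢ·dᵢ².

The minimiser of Σwᵢ‖p−pᵢ‖² is the weighted centroid p* = (Σwᵢpᵢ)/(Σwᵢ).
Σwᵢ = 1822.
Σwᵢxᵢ = 20·3 + 800·4 + 2·1 + 400·3 + 600·5 = 7462.
Σwᵢyᵢ = 20·2 + 800·4 + 2·3 + 400·8 + 600·6 = 10046.
x* = 7462/1822 = 4.10, y* = 10046/1822 = 5.51.

(4.10, 5.51)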